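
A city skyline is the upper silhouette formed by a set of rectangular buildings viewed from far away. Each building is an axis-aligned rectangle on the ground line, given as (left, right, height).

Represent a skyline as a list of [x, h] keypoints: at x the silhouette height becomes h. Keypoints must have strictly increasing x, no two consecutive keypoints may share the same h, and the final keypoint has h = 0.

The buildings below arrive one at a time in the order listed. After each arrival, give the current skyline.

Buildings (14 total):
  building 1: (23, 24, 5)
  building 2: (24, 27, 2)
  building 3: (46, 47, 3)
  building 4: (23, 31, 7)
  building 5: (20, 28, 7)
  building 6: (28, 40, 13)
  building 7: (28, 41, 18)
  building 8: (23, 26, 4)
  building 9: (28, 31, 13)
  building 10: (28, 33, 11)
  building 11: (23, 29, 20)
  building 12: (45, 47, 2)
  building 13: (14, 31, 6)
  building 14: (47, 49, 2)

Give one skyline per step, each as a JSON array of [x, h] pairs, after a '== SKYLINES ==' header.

== SKYLINES ==
[[23,5],[24,0]]
[[23,5],[24,2],[27,0]]
[[23,5],[24,2],[27,0],[46,3],[47,0]]
[[23,7],[31,0],[46,3],[47,0]]
[[20,7],[31,0],[46,3],[47,0]]
[[20,7],[28,13],[40,0],[46,3],[47,0]]
[[20,7],[28,18],[41,0],[46,3],[47,0]]
[[20,7],[28,18],[41,0],[46,3],[47,0]]
[[20,7],[28,18],[41,0],[46,3],[47,0]]
[[20,7],[28,18],[41,0],[46,3],[47,0]]
[[20,7],[23,20],[29,18],[41,0],[46,3],[47,0]]
[[20,7],[23,20],[29,18],[41,0],[45,2],[46,3],[47,0]]
[[14,6],[20,7],[23,20],[29,18],[41,0],[45,2],[46,3],[47,0]]
[[14,6],[20,7],[23,20],[29,18],[41,0],[45,2],[46,3],[47,2],[49,0]]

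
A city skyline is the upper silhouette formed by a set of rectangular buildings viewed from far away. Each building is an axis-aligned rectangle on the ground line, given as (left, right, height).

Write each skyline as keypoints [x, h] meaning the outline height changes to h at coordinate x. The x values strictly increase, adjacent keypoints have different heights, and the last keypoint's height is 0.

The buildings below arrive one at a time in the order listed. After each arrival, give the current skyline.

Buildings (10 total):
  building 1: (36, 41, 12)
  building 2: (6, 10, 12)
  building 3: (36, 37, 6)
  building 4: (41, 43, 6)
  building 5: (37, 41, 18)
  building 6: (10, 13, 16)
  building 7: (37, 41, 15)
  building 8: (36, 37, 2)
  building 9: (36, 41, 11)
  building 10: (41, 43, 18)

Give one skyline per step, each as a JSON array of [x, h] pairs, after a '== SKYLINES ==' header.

== SKYLINES ==
[[36,12],[41,0]]
[[6,12],[10,0],[36,12],[41,0]]
[[6,12],[10,0],[36,12],[41,0]]
[[6,12],[10,0],[36,12],[41,6],[43,0]]
[[6,12],[10,0],[36,12],[37,18],[41,6],[43,0]]
[[6,12],[10,16],[13,0],[36,12],[37,18],[41,6],[43,0]]
[[6,12],[10,16],[13,0],[36,12],[37,18],[41,6],[43,0]]
[[6,12],[10,16],[13,0],[36,12],[37,18],[41,6],[43,0]]
[[6,12],[10,16],[13,0],[36,12],[37,18],[41,6],[43,0]]
[[6,12],[10,16],[13,0],[36,12],[37,18],[43,0]]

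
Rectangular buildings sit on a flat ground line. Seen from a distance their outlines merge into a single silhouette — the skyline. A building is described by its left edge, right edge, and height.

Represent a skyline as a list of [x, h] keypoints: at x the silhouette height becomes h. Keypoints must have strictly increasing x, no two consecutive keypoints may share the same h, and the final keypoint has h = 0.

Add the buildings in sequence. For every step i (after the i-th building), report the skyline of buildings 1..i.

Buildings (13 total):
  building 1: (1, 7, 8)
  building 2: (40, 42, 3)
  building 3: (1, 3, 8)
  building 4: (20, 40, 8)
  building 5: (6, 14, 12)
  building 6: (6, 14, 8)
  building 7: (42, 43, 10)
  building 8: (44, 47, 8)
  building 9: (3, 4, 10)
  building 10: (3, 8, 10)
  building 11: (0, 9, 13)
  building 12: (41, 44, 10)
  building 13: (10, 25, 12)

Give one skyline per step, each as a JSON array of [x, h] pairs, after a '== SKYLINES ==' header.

== SKYLINES ==
[[1,8],[7,0]]
[[1,8],[7,0],[40,3],[42,0]]
[[1,8],[7,0],[40,3],[42,0]]
[[1,8],[7,0],[20,8],[40,3],[42,0]]
[[1,8],[6,12],[14,0],[20,8],[40,3],[42,0]]
[[1,8],[6,12],[14,0],[20,8],[40,3],[42,0]]
[[1,8],[6,12],[14,0],[20,8],[40,3],[42,10],[43,0]]
[[1,8],[6,12],[14,0],[20,8],[40,3],[42,10],[43,0],[44,8],[47,0]]
[[1,8],[3,10],[4,8],[6,12],[14,0],[20,8],[40,3],[42,10],[43,0],[44,8],[47,0]]
[[1,8],[3,10],[6,12],[14,0],[20,8],[40,3],[42,10],[43,0],[44,8],[47,0]]
[[0,13],[9,12],[14,0],[20,8],[40,3],[42,10],[43,0],[44,8],[47,0]]
[[0,13],[9,12],[14,0],[20,8],[40,3],[41,10],[44,8],[47,0]]
[[0,13],[9,12],[25,8],[40,3],[41,10],[44,8],[47,0]]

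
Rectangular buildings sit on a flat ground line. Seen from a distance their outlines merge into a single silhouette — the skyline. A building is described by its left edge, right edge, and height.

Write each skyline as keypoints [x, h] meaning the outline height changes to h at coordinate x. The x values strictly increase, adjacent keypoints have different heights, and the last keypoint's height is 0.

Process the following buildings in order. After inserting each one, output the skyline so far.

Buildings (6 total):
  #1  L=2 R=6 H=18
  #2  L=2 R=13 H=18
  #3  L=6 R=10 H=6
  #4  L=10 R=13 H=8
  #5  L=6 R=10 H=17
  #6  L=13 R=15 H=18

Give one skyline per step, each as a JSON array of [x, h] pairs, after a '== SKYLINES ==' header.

== SKYLINES ==
[[2,18],[6,0]]
[[2,18],[13,0]]
[[2,18],[13,0]]
[[2,18],[13,0]]
[[2,18],[13,0]]
[[2,18],[15,0]]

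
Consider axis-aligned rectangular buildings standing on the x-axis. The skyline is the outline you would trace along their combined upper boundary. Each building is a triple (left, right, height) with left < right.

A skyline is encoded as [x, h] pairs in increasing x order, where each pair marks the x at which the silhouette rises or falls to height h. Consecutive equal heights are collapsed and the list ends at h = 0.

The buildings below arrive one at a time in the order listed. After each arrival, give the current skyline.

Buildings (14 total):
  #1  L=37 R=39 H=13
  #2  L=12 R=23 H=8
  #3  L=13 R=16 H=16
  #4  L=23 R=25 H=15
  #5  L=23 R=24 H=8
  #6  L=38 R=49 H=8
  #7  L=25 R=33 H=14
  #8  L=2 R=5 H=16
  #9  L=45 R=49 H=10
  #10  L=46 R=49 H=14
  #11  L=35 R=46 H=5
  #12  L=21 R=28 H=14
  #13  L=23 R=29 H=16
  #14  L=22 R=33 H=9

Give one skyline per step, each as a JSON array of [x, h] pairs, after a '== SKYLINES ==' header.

== SKYLINES ==
[[37,13],[39,0]]
[[12,8],[23,0],[37,13],[39,0]]
[[12,8],[13,16],[16,8],[23,0],[37,13],[39,0]]
[[12,8],[13,16],[16,8],[23,15],[25,0],[37,13],[39,0]]
[[12,8],[13,16],[16,8],[23,15],[25,0],[37,13],[39,0]]
[[12,8],[13,16],[16,8],[23,15],[25,0],[37,13],[39,8],[49,0]]
[[12,8],[13,16],[16,8],[23,15],[25,14],[33,0],[37,13],[39,8],[49,0]]
[[2,16],[5,0],[12,8],[13,16],[16,8],[23,15],[25,14],[33,0],[37,13],[39,8],[49,0]]
[[2,16],[5,0],[12,8],[13,16],[16,8],[23,15],[25,14],[33,0],[37,13],[39,8],[45,10],[49,0]]
[[2,16],[5,0],[12,8],[13,16],[16,8],[23,15],[25,14],[33,0],[37,13],[39,8],[45,10],[46,14],[49,0]]
[[2,16],[5,0],[12,8],[13,16],[16,8],[23,15],[25,14],[33,0],[35,5],[37,13],[39,8],[45,10],[46,14],[49,0]]
[[2,16],[5,0],[12,8],[13,16],[16,8],[21,14],[23,15],[25,14],[33,0],[35,5],[37,13],[39,8],[45,10],[46,14],[49,0]]
[[2,16],[5,0],[12,8],[13,16],[16,8],[21,14],[23,16],[29,14],[33,0],[35,5],[37,13],[39,8],[45,10],[46,14],[49,0]]
[[2,16],[5,0],[12,8],[13,16],[16,8],[21,14],[23,16],[29,14],[33,0],[35,5],[37,13],[39,8],[45,10],[46,14],[49,0]]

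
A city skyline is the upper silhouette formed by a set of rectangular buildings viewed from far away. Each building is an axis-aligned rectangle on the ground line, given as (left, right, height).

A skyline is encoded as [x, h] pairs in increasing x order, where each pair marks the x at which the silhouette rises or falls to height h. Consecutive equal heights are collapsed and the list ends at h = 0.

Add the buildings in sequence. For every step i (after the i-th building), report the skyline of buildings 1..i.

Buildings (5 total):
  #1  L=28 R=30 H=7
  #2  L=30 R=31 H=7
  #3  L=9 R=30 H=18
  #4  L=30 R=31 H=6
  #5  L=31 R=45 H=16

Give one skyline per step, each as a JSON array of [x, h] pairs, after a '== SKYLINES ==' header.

== SKYLINES ==
[[28,7],[30,0]]
[[28,7],[31,0]]
[[9,18],[30,7],[31,0]]
[[9,18],[30,7],[31,0]]
[[9,18],[30,7],[31,16],[45,0]]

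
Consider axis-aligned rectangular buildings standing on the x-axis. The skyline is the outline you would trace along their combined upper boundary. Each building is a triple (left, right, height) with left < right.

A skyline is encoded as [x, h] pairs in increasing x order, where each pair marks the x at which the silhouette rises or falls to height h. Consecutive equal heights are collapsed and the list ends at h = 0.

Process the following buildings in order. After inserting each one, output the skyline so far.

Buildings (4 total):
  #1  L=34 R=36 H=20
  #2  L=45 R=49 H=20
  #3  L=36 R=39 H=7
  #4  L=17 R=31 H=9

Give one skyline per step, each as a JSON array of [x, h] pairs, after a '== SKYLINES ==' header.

== SKYLINES ==
[[34,20],[36,0]]
[[34,20],[36,0],[45,20],[49,0]]
[[34,20],[36,7],[39,0],[45,20],[49,0]]
[[17,9],[31,0],[34,20],[36,7],[39,0],[45,20],[49,0]]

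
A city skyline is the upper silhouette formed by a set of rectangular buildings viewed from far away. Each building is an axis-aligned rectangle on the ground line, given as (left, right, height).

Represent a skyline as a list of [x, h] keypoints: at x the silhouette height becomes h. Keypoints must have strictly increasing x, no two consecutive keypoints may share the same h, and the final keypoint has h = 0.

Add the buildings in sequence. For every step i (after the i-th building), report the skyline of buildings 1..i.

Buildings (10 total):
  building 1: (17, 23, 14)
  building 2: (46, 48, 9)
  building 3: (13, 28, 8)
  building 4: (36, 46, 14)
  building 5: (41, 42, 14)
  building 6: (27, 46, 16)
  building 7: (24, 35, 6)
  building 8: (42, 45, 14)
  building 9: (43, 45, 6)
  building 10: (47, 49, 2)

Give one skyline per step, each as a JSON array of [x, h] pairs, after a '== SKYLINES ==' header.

== SKYLINES ==
[[17,14],[23,0]]
[[17,14],[23,0],[46,9],[48,0]]
[[13,8],[17,14],[23,8],[28,0],[46,9],[48,0]]
[[13,8],[17,14],[23,8],[28,0],[36,14],[46,9],[48,0]]
[[13,8],[17,14],[23,8],[28,0],[36,14],[46,9],[48,0]]
[[13,8],[17,14],[23,8],[27,16],[46,9],[48,0]]
[[13,8],[17,14],[23,8],[27,16],[46,9],[48,0]]
[[13,8],[17,14],[23,8],[27,16],[46,9],[48,0]]
[[13,8],[17,14],[23,8],[27,16],[46,9],[48,0]]
[[13,8],[17,14],[23,8],[27,16],[46,9],[48,2],[49,0]]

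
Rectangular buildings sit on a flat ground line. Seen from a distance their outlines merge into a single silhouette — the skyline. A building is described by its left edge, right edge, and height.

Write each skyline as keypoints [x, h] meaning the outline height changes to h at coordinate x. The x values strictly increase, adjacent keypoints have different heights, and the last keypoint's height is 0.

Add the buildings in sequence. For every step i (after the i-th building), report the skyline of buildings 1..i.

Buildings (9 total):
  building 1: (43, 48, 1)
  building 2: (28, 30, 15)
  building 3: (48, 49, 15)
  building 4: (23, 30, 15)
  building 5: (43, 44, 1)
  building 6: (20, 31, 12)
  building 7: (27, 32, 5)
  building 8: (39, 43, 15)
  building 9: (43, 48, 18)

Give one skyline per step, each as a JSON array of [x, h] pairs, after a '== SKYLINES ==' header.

== SKYLINES ==
[[43,1],[48,0]]
[[28,15],[30,0],[43,1],[48,0]]
[[28,15],[30,0],[43,1],[48,15],[49,0]]
[[23,15],[30,0],[43,1],[48,15],[49,0]]
[[23,15],[30,0],[43,1],[48,15],[49,0]]
[[20,12],[23,15],[30,12],[31,0],[43,1],[48,15],[49,0]]
[[20,12],[23,15],[30,12],[31,5],[32,0],[43,1],[48,15],[49,0]]
[[20,12],[23,15],[30,12],[31,5],[32,0],[39,15],[43,1],[48,15],[49,0]]
[[20,12],[23,15],[30,12],[31,5],[32,0],[39,15],[43,18],[48,15],[49,0]]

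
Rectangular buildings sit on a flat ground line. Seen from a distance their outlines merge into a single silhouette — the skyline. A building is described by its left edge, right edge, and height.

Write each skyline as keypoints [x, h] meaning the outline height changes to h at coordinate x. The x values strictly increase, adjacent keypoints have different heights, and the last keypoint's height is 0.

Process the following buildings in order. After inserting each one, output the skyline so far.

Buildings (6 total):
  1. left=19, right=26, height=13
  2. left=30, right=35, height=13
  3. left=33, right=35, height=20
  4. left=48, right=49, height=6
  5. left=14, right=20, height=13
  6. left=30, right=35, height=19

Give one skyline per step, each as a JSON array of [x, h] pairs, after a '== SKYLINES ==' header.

== SKYLINES ==
[[19,13],[26,0]]
[[19,13],[26,0],[30,13],[35,0]]
[[19,13],[26,0],[30,13],[33,20],[35,0]]
[[19,13],[26,0],[30,13],[33,20],[35,0],[48,6],[49,0]]
[[14,13],[26,0],[30,13],[33,20],[35,0],[48,6],[49,0]]
[[14,13],[26,0],[30,19],[33,20],[35,0],[48,6],[49,0]]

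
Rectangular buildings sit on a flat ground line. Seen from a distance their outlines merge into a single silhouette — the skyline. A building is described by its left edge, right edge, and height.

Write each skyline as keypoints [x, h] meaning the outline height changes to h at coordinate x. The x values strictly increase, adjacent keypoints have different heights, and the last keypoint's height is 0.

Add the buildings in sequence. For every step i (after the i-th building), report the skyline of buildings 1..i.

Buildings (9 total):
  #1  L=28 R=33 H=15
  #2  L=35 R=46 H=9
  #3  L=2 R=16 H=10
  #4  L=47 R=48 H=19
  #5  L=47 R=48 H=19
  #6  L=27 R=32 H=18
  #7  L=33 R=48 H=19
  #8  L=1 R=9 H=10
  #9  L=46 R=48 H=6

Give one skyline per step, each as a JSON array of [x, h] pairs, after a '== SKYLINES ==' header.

== SKYLINES ==
[[28,15],[33,0]]
[[28,15],[33,0],[35,9],[46,0]]
[[2,10],[16,0],[28,15],[33,0],[35,9],[46,0]]
[[2,10],[16,0],[28,15],[33,0],[35,9],[46,0],[47,19],[48,0]]
[[2,10],[16,0],[28,15],[33,0],[35,9],[46,0],[47,19],[48,0]]
[[2,10],[16,0],[27,18],[32,15],[33,0],[35,9],[46,0],[47,19],[48,0]]
[[2,10],[16,0],[27,18],[32,15],[33,19],[48,0]]
[[1,10],[16,0],[27,18],[32,15],[33,19],[48,0]]
[[1,10],[16,0],[27,18],[32,15],[33,19],[48,0]]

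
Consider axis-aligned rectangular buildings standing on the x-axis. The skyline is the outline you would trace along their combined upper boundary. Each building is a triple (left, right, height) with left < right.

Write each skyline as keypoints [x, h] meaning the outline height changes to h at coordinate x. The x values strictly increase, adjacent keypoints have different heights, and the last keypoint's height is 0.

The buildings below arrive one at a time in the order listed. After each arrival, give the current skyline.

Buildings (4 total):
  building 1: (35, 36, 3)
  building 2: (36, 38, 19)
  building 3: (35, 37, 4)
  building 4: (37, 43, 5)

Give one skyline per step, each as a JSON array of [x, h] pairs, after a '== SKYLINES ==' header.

== SKYLINES ==
[[35,3],[36,0]]
[[35,3],[36,19],[38,0]]
[[35,4],[36,19],[38,0]]
[[35,4],[36,19],[38,5],[43,0]]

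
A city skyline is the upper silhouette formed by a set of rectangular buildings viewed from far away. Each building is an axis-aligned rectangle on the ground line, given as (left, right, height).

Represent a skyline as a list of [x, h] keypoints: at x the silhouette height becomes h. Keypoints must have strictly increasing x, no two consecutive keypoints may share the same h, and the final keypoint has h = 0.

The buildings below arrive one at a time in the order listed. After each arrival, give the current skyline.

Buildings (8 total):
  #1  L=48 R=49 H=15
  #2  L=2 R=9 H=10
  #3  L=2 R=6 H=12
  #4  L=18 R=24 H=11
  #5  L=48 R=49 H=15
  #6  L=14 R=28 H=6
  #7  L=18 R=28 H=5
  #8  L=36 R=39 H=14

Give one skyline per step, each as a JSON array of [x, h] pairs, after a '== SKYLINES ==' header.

== SKYLINES ==
[[48,15],[49,0]]
[[2,10],[9,0],[48,15],[49,0]]
[[2,12],[6,10],[9,0],[48,15],[49,0]]
[[2,12],[6,10],[9,0],[18,11],[24,0],[48,15],[49,0]]
[[2,12],[6,10],[9,0],[18,11],[24,0],[48,15],[49,0]]
[[2,12],[6,10],[9,0],[14,6],[18,11],[24,6],[28,0],[48,15],[49,0]]
[[2,12],[6,10],[9,0],[14,6],[18,11],[24,6],[28,0],[48,15],[49,0]]
[[2,12],[6,10],[9,0],[14,6],[18,11],[24,6],[28,0],[36,14],[39,0],[48,15],[49,0]]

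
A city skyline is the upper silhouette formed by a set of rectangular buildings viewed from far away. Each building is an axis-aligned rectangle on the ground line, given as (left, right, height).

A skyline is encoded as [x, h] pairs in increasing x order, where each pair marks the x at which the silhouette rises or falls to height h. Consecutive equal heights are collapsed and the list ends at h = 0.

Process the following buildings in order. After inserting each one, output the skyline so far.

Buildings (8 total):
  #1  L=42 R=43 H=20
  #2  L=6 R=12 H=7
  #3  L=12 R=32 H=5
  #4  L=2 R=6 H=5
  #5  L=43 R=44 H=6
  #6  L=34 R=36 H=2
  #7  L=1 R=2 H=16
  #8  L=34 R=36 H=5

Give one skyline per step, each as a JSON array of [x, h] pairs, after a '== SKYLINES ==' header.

== SKYLINES ==
[[42,20],[43,0]]
[[6,7],[12,0],[42,20],[43,0]]
[[6,7],[12,5],[32,0],[42,20],[43,0]]
[[2,5],[6,7],[12,5],[32,0],[42,20],[43,0]]
[[2,5],[6,7],[12,5],[32,0],[42,20],[43,6],[44,0]]
[[2,5],[6,7],[12,5],[32,0],[34,2],[36,0],[42,20],[43,6],[44,0]]
[[1,16],[2,5],[6,7],[12,5],[32,0],[34,2],[36,0],[42,20],[43,6],[44,0]]
[[1,16],[2,5],[6,7],[12,5],[32,0],[34,5],[36,0],[42,20],[43,6],[44,0]]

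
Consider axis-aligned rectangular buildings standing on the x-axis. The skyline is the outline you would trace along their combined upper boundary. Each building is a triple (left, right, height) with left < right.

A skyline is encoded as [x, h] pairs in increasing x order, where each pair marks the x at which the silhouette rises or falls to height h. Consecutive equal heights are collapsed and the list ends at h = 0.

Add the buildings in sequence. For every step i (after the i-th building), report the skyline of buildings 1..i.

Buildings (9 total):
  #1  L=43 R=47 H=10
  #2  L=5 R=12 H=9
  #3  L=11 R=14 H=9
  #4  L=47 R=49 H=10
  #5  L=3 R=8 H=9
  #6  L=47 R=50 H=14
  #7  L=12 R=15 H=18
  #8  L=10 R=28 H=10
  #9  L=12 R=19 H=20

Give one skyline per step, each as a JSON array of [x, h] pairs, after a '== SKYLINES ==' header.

== SKYLINES ==
[[43,10],[47,0]]
[[5,9],[12,0],[43,10],[47,0]]
[[5,9],[14,0],[43,10],[47,0]]
[[5,9],[14,0],[43,10],[49,0]]
[[3,9],[14,0],[43,10],[49,0]]
[[3,9],[14,0],[43,10],[47,14],[50,0]]
[[3,9],[12,18],[15,0],[43,10],[47,14],[50,0]]
[[3,9],[10,10],[12,18],[15,10],[28,0],[43,10],[47,14],[50,0]]
[[3,9],[10,10],[12,20],[19,10],[28,0],[43,10],[47,14],[50,0]]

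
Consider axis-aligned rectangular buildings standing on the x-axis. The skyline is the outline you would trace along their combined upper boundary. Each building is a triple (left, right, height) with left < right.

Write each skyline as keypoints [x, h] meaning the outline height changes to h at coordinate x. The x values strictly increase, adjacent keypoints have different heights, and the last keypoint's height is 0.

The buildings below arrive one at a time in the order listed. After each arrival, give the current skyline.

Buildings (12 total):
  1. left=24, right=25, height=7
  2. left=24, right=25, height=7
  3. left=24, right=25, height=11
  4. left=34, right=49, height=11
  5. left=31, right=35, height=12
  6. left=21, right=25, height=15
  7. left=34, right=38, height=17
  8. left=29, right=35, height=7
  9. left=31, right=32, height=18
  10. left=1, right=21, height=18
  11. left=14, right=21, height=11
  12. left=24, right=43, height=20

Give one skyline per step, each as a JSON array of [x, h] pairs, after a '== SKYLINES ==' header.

== SKYLINES ==
[[24,7],[25,0]]
[[24,7],[25,0]]
[[24,11],[25,0]]
[[24,11],[25,0],[34,11],[49,0]]
[[24,11],[25,0],[31,12],[35,11],[49,0]]
[[21,15],[25,0],[31,12],[35,11],[49,0]]
[[21,15],[25,0],[31,12],[34,17],[38,11],[49,0]]
[[21,15],[25,0],[29,7],[31,12],[34,17],[38,11],[49,0]]
[[21,15],[25,0],[29,7],[31,18],[32,12],[34,17],[38,11],[49,0]]
[[1,18],[21,15],[25,0],[29,7],[31,18],[32,12],[34,17],[38,11],[49,0]]
[[1,18],[21,15],[25,0],[29,7],[31,18],[32,12],[34,17],[38,11],[49,0]]
[[1,18],[21,15],[24,20],[43,11],[49,0]]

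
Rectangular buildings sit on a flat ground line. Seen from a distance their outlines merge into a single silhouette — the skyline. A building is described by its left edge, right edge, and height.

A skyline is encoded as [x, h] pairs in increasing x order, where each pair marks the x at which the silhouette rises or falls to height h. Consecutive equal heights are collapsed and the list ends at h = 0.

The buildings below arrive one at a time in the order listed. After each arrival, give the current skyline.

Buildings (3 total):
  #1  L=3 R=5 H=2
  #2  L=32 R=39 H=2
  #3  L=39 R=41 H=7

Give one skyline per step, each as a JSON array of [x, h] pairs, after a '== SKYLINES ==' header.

== SKYLINES ==
[[3,2],[5,0]]
[[3,2],[5,0],[32,2],[39,0]]
[[3,2],[5,0],[32,2],[39,7],[41,0]]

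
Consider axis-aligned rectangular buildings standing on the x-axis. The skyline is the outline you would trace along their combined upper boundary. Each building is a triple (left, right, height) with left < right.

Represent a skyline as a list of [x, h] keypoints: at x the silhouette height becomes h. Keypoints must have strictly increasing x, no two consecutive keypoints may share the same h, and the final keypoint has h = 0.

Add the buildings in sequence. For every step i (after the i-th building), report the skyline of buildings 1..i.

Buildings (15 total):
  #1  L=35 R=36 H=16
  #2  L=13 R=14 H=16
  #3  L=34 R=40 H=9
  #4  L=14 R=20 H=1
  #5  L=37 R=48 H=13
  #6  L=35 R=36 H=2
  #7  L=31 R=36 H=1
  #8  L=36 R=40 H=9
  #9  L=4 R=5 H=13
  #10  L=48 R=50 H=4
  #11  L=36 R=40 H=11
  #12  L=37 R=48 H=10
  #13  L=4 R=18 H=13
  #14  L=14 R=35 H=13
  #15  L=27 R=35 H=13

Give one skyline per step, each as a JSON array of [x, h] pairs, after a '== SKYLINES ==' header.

== SKYLINES ==
[[35,16],[36,0]]
[[13,16],[14,0],[35,16],[36,0]]
[[13,16],[14,0],[34,9],[35,16],[36,9],[40,0]]
[[13,16],[14,1],[20,0],[34,9],[35,16],[36,9],[40,0]]
[[13,16],[14,1],[20,0],[34,9],[35,16],[36,9],[37,13],[48,0]]
[[13,16],[14,1],[20,0],[34,9],[35,16],[36,9],[37,13],[48,0]]
[[13,16],[14,1],[20,0],[31,1],[34,9],[35,16],[36,9],[37,13],[48,0]]
[[13,16],[14,1],[20,0],[31,1],[34,9],[35,16],[36,9],[37,13],[48,0]]
[[4,13],[5,0],[13,16],[14,1],[20,0],[31,1],[34,9],[35,16],[36,9],[37,13],[48,0]]
[[4,13],[5,0],[13,16],[14,1],[20,0],[31,1],[34,9],[35,16],[36,9],[37,13],[48,4],[50,0]]
[[4,13],[5,0],[13,16],[14,1],[20,0],[31,1],[34,9],[35,16],[36,11],[37,13],[48,4],[50,0]]
[[4,13],[5,0],[13,16],[14,1],[20,0],[31,1],[34,9],[35,16],[36,11],[37,13],[48,4],[50,0]]
[[4,13],[13,16],[14,13],[18,1],[20,0],[31,1],[34,9],[35,16],[36,11],[37,13],[48,4],[50,0]]
[[4,13],[13,16],[14,13],[35,16],[36,11],[37,13],[48,4],[50,0]]
[[4,13],[13,16],[14,13],[35,16],[36,11],[37,13],[48,4],[50,0]]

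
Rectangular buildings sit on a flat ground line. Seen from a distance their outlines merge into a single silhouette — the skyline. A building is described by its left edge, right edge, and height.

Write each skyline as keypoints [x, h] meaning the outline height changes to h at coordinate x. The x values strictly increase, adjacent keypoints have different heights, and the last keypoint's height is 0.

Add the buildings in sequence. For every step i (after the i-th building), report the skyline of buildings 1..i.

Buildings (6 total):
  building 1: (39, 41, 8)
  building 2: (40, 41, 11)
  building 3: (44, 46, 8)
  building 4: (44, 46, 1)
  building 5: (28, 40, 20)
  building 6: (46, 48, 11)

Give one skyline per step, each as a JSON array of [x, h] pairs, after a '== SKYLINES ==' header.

== SKYLINES ==
[[39,8],[41,0]]
[[39,8],[40,11],[41,0]]
[[39,8],[40,11],[41,0],[44,8],[46,0]]
[[39,8],[40,11],[41,0],[44,8],[46,0]]
[[28,20],[40,11],[41,0],[44,8],[46,0]]
[[28,20],[40,11],[41,0],[44,8],[46,11],[48,0]]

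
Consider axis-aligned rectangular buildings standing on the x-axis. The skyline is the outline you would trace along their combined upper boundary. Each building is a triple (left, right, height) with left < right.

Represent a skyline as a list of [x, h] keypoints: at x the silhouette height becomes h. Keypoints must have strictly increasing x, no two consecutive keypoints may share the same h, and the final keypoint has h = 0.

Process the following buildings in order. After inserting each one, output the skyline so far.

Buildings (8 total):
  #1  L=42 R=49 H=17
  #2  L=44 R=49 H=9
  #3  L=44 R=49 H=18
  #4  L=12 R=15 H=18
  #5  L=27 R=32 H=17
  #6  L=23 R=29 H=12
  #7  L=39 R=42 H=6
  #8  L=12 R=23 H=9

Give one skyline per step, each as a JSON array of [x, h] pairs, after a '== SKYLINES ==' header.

== SKYLINES ==
[[42,17],[49,0]]
[[42,17],[49,0]]
[[42,17],[44,18],[49,0]]
[[12,18],[15,0],[42,17],[44,18],[49,0]]
[[12,18],[15,0],[27,17],[32,0],[42,17],[44,18],[49,0]]
[[12,18],[15,0],[23,12],[27,17],[32,0],[42,17],[44,18],[49,0]]
[[12,18],[15,0],[23,12],[27,17],[32,0],[39,6],[42,17],[44,18],[49,0]]
[[12,18],[15,9],[23,12],[27,17],[32,0],[39,6],[42,17],[44,18],[49,0]]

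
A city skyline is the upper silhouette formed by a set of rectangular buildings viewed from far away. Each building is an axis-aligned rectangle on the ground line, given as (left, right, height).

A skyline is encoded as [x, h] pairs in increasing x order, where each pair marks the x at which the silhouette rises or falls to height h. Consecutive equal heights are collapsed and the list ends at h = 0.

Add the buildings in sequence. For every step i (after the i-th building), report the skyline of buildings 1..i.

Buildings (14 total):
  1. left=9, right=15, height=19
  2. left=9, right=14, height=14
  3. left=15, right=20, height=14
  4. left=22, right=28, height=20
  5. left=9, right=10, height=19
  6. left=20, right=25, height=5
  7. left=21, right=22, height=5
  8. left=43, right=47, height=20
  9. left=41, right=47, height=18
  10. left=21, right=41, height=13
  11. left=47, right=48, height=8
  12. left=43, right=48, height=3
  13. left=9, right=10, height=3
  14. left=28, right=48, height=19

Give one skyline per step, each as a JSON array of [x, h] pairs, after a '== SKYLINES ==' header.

== SKYLINES ==
[[9,19],[15,0]]
[[9,19],[15,0]]
[[9,19],[15,14],[20,0]]
[[9,19],[15,14],[20,0],[22,20],[28,0]]
[[9,19],[15,14],[20,0],[22,20],[28,0]]
[[9,19],[15,14],[20,5],[22,20],[28,0]]
[[9,19],[15,14],[20,5],[22,20],[28,0]]
[[9,19],[15,14],[20,5],[22,20],[28,0],[43,20],[47,0]]
[[9,19],[15,14],[20,5],[22,20],[28,0],[41,18],[43,20],[47,0]]
[[9,19],[15,14],[20,5],[21,13],[22,20],[28,13],[41,18],[43,20],[47,0]]
[[9,19],[15,14],[20,5],[21,13],[22,20],[28,13],[41,18],[43,20],[47,8],[48,0]]
[[9,19],[15,14],[20,5],[21,13],[22,20],[28,13],[41,18],[43,20],[47,8],[48,0]]
[[9,19],[15,14],[20,5],[21,13],[22,20],[28,13],[41,18],[43,20],[47,8],[48,0]]
[[9,19],[15,14],[20,5],[21,13],[22,20],[28,19],[43,20],[47,19],[48,0]]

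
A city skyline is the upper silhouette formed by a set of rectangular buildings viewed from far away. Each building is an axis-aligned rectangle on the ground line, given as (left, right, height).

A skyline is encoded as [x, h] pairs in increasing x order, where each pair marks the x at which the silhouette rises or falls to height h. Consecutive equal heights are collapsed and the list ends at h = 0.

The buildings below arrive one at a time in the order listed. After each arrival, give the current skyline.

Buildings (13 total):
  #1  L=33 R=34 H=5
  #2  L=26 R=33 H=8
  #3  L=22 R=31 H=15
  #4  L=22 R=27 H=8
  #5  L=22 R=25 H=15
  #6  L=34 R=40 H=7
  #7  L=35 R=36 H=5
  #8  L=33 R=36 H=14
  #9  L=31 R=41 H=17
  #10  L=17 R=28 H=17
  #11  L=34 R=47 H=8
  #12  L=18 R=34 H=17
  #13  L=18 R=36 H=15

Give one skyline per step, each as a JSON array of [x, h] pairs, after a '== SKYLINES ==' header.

== SKYLINES ==
[[33,5],[34,0]]
[[26,8],[33,5],[34,0]]
[[22,15],[31,8],[33,5],[34,0]]
[[22,15],[31,8],[33,5],[34,0]]
[[22,15],[31,8],[33,5],[34,0]]
[[22,15],[31,8],[33,5],[34,7],[40,0]]
[[22,15],[31,8],[33,5],[34,7],[40,0]]
[[22,15],[31,8],[33,14],[36,7],[40,0]]
[[22,15],[31,17],[41,0]]
[[17,17],[28,15],[31,17],[41,0]]
[[17,17],[28,15],[31,17],[41,8],[47,0]]
[[17,17],[41,8],[47,0]]
[[17,17],[41,8],[47,0]]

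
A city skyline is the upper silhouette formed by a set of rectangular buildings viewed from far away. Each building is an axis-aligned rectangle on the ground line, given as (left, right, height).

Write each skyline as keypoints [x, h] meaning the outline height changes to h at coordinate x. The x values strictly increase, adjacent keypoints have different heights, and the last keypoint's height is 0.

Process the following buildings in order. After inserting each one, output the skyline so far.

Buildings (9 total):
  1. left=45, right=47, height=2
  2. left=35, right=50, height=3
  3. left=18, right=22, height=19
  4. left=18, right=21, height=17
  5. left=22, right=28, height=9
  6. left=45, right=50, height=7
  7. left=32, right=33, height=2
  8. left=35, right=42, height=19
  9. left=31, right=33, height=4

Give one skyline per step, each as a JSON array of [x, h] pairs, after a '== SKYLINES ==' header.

== SKYLINES ==
[[45,2],[47,0]]
[[35,3],[50,0]]
[[18,19],[22,0],[35,3],[50,0]]
[[18,19],[22,0],[35,3],[50,0]]
[[18,19],[22,9],[28,0],[35,3],[50,0]]
[[18,19],[22,9],[28,0],[35,3],[45,7],[50,0]]
[[18,19],[22,9],[28,0],[32,2],[33,0],[35,3],[45,7],[50,0]]
[[18,19],[22,9],[28,0],[32,2],[33,0],[35,19],[42,3],[45,7],[50,0]]
[[18,19],[22,9],[28,0],[31,4],[33,0],[35,19],[42,3],[45,7],[50,0]]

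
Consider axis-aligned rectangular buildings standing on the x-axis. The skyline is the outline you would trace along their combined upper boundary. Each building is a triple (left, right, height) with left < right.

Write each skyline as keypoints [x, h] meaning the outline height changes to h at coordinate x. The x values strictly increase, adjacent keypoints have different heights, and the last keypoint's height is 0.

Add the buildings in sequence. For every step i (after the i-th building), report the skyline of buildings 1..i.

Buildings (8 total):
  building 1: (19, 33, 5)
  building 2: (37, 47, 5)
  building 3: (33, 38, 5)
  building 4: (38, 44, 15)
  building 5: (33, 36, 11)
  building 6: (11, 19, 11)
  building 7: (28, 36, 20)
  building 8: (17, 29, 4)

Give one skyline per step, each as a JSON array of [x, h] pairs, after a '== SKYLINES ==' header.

== SKYLINES ==
[[19,5],[33,0]]
[[19,5],[33,0],[37,5],[47,0]]
[[19,5],[47,0]]
[[19,5],[38,15],[44,5],[47,0]]
[[19,5],[33,11],[36,5],[38,15],[44,5],[47,0]]
[[11,11],[19,5],[33,11],[36,5],[38,15],[44,5],[47,0]]
[[11,11],[19,5],[28,20],[36,5],[38,15],[44,5],[47,0]]
[[11,11],[19,5],[28,20],[36,5],[38,15],[44,5],[47,0]]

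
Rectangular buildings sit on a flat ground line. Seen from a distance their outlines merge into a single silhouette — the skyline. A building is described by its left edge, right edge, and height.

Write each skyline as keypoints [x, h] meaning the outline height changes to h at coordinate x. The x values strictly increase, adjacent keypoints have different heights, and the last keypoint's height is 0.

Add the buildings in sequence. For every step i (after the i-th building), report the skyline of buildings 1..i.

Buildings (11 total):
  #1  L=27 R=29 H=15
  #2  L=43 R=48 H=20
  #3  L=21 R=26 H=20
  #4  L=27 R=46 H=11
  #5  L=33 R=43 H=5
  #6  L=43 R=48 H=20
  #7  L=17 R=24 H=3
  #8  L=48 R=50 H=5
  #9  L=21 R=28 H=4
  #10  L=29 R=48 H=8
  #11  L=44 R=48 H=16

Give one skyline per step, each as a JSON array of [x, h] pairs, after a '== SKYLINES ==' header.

== SKYLINES ==
[[27,15],[29,0]]
[[27,15],[29,0],[43,20],[48,0]]
[[21,20],[26,0],[27,15],[29,0],[43,20],[48,0]]
[[21,20],[26,0],[27,15],[29,11],[43,20],[48,0]]
[[21,20],[26,0],[27,15],[29,11],[43,20],[48,0]]
[[21,20],[26,0],[27,15],[29,11],[43,20],[48,0]]
[[17,3],[21,20],[26,0],[27,15],[29,11],[43,20],[48,0]]
[[17,3],[21,20],[26,0],[27,15],[29,11],[43,20],[48,5],[50,0]]
[[17,3],[21,20],[26,4],[27,15],[29,11],[43,20],[48,5],[50,0]]
[[17,3],[21,20],[26,4],[27,15],[29,11],[43,20],[48,5],[50,0]]
[[17,3],[21,20],[26,4],[27,15],[29,11],[43,20],[48,5],[50,0]]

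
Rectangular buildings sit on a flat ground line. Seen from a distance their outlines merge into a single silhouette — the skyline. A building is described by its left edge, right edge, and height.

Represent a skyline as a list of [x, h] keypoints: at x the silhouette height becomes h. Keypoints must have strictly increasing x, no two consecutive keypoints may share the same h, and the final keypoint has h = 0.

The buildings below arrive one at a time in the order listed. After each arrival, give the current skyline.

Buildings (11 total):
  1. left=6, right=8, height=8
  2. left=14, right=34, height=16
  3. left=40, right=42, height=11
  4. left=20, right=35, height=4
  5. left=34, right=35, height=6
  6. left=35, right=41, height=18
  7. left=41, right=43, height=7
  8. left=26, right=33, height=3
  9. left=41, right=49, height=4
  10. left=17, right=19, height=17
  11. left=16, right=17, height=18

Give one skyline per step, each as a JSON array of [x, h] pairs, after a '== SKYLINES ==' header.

== SKYLINES ==
[[6,8],[8,0]]
[[6,8],[8,0],[14,16],[34,0]]
[[6,8],[8,0],[14,16],[34,0],[40,11],[42,0]]
[[6,8],[8,0],[14,16],[34,4],[35,0],[40,11],[42,0]]
[[6,8],[8,0],[14,16],[34,6],[35,0],[40,11],[42,0]]
[[6,8],[8,0],[14,16],[34,6],[35,18],[41,11],[42,0]]
[[6,8],[8,0],[14,16],[34,6],[35,18],[41,11],[42,7],[43,0]]
[[6,8],[8,0],[14,16],[34,6],[35,18],[41,11],[42,7],[43,0]]
[[6,8],[8,0],[14,16],[34,6],[35,18],[41,11],[42,7],[43,4],[49,0]]
[[6,8],[8,0],[14,16],[17,17],[19,16],[34,6],[35,18],[41,11],[42,7],[43,4],[49,0]]
[[6,8],[8,0],[14,16],[16,18],[17,17],[19,16],[34,6],[35,18],[41,11],[42,7],[43,4],[49,0]]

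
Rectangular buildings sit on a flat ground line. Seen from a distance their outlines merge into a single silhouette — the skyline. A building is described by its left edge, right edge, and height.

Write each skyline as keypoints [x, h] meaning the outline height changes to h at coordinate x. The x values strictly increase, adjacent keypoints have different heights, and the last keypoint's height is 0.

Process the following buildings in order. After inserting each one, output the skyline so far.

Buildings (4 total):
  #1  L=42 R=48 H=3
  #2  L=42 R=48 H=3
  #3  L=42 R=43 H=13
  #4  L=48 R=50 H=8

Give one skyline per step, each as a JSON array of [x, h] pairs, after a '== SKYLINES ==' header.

== SKYLINES ==
[[42,3],[48,0]]
[[42,3],[48,0]]
[[42,13],[43,3],[48,0]]
[[42,13],[43,3],[48,8],[50,0]]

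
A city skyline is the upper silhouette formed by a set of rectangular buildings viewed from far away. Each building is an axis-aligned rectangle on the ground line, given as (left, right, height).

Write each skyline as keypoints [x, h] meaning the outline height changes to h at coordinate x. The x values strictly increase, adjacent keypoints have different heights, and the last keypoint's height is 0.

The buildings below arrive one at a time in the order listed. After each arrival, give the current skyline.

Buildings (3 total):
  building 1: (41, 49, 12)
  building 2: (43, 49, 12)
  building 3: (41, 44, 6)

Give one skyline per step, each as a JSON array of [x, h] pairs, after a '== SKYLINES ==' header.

== SKYLINES ==
[[41,12],[49,0]]
[[41,12],[49,0]]
[[41,12],[49,0]]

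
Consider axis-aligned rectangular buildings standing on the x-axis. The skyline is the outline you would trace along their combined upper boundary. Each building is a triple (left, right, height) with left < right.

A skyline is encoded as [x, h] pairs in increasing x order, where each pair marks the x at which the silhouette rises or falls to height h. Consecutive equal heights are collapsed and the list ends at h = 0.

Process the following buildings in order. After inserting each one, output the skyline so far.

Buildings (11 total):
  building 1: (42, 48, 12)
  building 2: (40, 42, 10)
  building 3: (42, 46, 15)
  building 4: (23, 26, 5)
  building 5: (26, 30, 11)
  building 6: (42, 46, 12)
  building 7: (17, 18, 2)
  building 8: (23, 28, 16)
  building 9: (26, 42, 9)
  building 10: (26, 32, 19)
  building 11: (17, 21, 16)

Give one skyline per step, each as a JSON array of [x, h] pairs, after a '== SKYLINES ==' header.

== SKYLINES ==
[[42,12],[48,0]]
[[40,10],[42,12],[48,0]]
[[40,10],[42,15],[46,12],[48,0]]
[[23,5],[26,0],[40,10],[42,15],[46,12],[48,0]]
[[23,5],[26,11],[30,0],[40,10],[42,15],[46,12],[48,0]]
[[23,5],[26,11],[30,0],[40,10],[42,15],[46,12],[48,0]]
[[17,2],[18,0],[23,5],[26,11],[30,0],[40,10],[42,15],[46,12],[48,0]]
[[17,2],[18,0],[23,16],[28,11],[30,0],[40,10],[42,15],[46,12],[48,0]]
[[17,2],[18,0],[23,16],[28,11],[30,9],[40,10],[42,15],[46,12],[48,0]]
[[17,2],[18,0],[23,16],[26,19],[32,9],[40,10],[42,15],[46,12],[48,0]]
[[17,16],[21,0],[23,16],[26,19],[32,9],[40,10],[42,15],[46,12],[48,0]]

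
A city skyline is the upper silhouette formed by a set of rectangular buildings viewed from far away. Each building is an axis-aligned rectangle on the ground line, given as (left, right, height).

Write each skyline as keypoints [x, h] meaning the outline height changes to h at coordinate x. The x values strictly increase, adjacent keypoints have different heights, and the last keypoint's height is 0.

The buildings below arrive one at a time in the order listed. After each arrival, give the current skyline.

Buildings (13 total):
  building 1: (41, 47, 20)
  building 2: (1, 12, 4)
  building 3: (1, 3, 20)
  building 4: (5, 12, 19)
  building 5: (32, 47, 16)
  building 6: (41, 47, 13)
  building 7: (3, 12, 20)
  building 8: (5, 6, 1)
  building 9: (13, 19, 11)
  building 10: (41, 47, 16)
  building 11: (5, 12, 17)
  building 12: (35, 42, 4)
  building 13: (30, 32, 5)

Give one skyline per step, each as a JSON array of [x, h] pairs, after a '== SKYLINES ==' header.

== SKYLINES ==
[[41,20],[47,0]]
[[1,4],[12,0],[41,20],[47,0]]
[[1,20],[3,4],[12,0],[41,20],[47,0]]
[[1,20],[3,4],[5,19],[12,0],[41,20],[47,0]]
[[1,20],[3,4],[5,19],[12,0],[32,16],[41,20],[47,0]]
[[1,20],[3,4],[5,19],[12,0],[32,16],[41,20],[47,0]]
[[1,20],[12,0],[32,16],[41,20],[47,0]]
[[1,20],[12,0],[32,16],[41,20],[47,0]]
[[1,20],[12,0],[13,11],[19,0],[32,16],[41,20],[47,0]]
[[1,20],[12,0],[13,11],[19,0],[32,16],[41,20],[47,0]]
[[1,20],[12,0],[13,11],[19,0],[32,16],[41,20],[47,0]]
[[1,20],[12,0],[13,11],[19,0],[32,16],[41,20],[47,0]]
[[1,20],[12,0],[13,11],[19,0],[30,5],[32,16],[41,20],[47,0]]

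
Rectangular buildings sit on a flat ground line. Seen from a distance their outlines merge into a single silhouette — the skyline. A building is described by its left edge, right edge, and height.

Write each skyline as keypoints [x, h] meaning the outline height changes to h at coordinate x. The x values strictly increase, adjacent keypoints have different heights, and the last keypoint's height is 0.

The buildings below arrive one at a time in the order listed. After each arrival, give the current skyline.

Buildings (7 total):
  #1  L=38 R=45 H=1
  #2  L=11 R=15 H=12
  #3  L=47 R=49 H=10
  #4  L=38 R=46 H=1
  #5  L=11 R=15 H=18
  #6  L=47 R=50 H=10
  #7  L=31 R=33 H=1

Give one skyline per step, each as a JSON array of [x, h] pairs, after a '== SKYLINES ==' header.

== SKYLINES ==
[[38,1],[45,0]]
[[11,12],[15,0],[38,1],[45,0]]
[[11,12],[15,0],[38,1],[45,0],[47,10],[49,0]]
[[11,12],[15,0],[38,1],[46,0],[47,10],[49,0]]
[[11,18],[15,0],[38,1],[46,0],[47,10],[49,0]]
[[11,18],[15,0],[38,1],[46,0],[47,10],[50,0]]
[[11,18],[15,0],[31,1],[33,0],[38,1],[46,0],[47,10],[50,0]]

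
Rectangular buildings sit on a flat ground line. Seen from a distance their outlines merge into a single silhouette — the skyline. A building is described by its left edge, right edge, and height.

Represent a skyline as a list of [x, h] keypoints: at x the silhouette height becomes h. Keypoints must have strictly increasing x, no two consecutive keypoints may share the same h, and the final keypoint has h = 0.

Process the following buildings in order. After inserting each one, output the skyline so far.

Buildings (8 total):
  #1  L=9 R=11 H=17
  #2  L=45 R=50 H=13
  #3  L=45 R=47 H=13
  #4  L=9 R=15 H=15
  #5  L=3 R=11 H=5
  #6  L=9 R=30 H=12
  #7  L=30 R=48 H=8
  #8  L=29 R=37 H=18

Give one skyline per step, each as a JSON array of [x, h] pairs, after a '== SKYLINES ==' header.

== SKYLINES ==
[[9,17],[11,0]]
[[9,17],[11,0],[45,13],[50,0]]
[[9,17],[11,0],[45,13],[50,0]]
[[9,17],[11,15],[15,0],[45,13],[50,0]]
[[3,5],[9,17],[11,15],[15,0],[45,13],[50,0]]
[[3,5],[9,17],[11,15],[15,12],[30,0],[45,13],[50,0]]
[[3,5],[9,17],[11,15],[15,12],[30,8],[45,13],[50,0]]
[[3,5],[9,17],[11,15],[15,12],[29,18],[37,8],[45,13],[50,0]]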